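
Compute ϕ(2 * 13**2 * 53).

8112

φ(2) = 2 − 1 = 1.
φ(13^2) = 13^1·(13−1) = 13·12 = 156.
φ(53) = 53 − 1 = 52.
Multiply: 1 · 156 · 52 = 8112.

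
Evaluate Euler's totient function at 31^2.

930

φ(961) = 961 · (1 − 1/31)
       = 961 · 30/31 = 930.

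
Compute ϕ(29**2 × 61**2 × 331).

φ(1035818491) = 1035818491 · (1 − 1/29) · (1 − 1/61) · (1 − 1/331)
       = 1035818491 · 554400/585539 = 980733600.

980733600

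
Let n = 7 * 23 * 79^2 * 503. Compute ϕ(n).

φ(505414903) = 505414903 · (1 − 1/7) · (1 − 1/23) · (1 − 1/79) · (1 − 1/503)
       = 505414903 · 5168592/6397657 = 408318768.

408318768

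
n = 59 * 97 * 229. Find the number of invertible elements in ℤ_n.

1269504

φ(59) = 59 − 1 = 58.
φ(97) = 97 − 1 = 96.
φ(229) = 229 − 1 = 228.
Multiply: 58 · 96 · 228 = 1269504.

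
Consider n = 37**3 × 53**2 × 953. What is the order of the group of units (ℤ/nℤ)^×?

129307022208

φ(37^3) = 37^2·(37−1) = 1369·36 = 49284.
φ(53^2) = 53^2 − 53^1 = 2809 − 53 = 2756.
φ(953) = 953 − 1 = 952.
Since φ is multiplicative, φ(135596915981) = 49284 · 2756 · 952 = 129307022208.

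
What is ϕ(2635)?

1920

Factor 2635: 2635 = 5 × 17 × 31.
φ(2635) = 2635 · (1 − 1/5) · (1 − 1/17) · (1 − 1/31)
       = 2635 · 1920/2635 = 1920.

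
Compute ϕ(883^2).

φ(779689) = 779689 · (1 − 1/883)
       = 779689 · 882/883 = 778806.

778806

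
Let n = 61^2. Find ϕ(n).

3660

φ(3721) = 3721 · (1 − 1/61)
       = 3721 · 60/61 = 3660.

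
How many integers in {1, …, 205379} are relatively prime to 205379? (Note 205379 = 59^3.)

201898

φ(205379) = 205379 · (1 − 1/59)
       = 205379 · 58/59 = 201898.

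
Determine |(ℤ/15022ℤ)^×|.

First factor: 15022 = 2 * 7 * 29 * 37.
φ(15022) = 15022 · (1 − 1/2) · (1 − 1/7) · (1 − 1/29) · (1 − 1/37)
       = 15022 · 6048/15022 = 6048.

6048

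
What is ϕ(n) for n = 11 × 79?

φ(11) = 11 − 1 = 10.
φ(79) = 79 − 1 = 78.
Multiply: 10 · 78 = 780.

780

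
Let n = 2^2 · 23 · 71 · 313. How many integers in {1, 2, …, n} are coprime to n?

φ(2044516) = 2044516 · (1 − 1/2) · (1 − 1/23) · (1 − 1/71) · (1 − 1/313)
       = 2044516 · 480480/1022258 = 960960.

960960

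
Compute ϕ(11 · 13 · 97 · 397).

φ(5506787) = 5506787 · (1 − 1/11) · (1 − 1/13) · (1 − 1/97) · (1 − 1/397)
       = 5506787 · 4561920/5506787 = 4561920.

4561920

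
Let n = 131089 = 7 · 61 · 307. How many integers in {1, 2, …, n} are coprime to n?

110160

φ(7) = 7 − 1 = 6.
φ(61) = 61 − 1 = 60.
φ(307) = 307 − 1 = 306.
Since φ is multiplicative, φ(131089) = 6 · 60 · 306 = 110160.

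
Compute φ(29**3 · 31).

706440

φ(756059) = 756059 · (1 − 1/29) · (1 − 1/31)
       = 756059 · 840/899 = 706440.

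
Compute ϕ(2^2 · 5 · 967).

φ(19340) = 19340 · (1 − 1/2) · (1 − 1/5) · (1 − 1/967)
       = 19340 · 3864/9670 = 7728.

7728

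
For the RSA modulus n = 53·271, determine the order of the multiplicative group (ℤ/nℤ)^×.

14040

φ(14363) = 14363 · (1 − 1/53) · (1 − 1/271)
       = 14363 · 14040/14363 = 14040.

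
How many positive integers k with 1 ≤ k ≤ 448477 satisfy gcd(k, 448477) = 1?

380160

First factor: 448477 = 17 · 23 · 31 · 37.
φ(17) = 17 − 1 = 16.
φ(23) = 23 − 1 = 22.
φ(31) = 31 − 1 = 30.
φ(37) = 37 − 1 = 36.
Since φ is multiplicative, φ(448477) = 16 · 22 · 30 · 36 = 380160.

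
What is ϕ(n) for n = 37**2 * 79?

103896

φ(108151) = 108151 · (1 − 1/37) · (1 − 1/79)
       = 108151 · 2808/2923 = 103896.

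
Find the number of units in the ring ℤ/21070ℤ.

First factor: 21070 = 2 · 5 · 7^2 · 43.
φ(2) = 2 − 1 = 1.
φ(5) = 5 − 1 = 4.
φ(7^2) = 7^2 − 7^1 = 49 − 7 = 42.
φ(43) = 43 − 1 = 42.
Since φ is multiplicative, φ(21070) = 1 · 4 · 42 · 42 = 7056.

7056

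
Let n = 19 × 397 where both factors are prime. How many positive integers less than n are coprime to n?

7128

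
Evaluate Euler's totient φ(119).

96

Prime factorization: 119 = 7 × 17.
φ(119) = 119 · (1 − 1/7) · (1 − 1/17)
       = 119 · 96/119 = 96.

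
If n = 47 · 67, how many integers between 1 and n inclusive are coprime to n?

φ(47) = 47 − 1 = 46.
φ(67) = 67 − 1 = 66.
φ(3149) = 46 × 66 = 3036.

3036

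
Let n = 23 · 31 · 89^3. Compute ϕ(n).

φ(23) = 23 − 1 = 22.
φ(31) = 31 − 1 = 30.
φ(89^3) = 89^3 − 89^2 = 704969 − 7921 = 697048.
Multiply: 22 · 30 · 697048 = 460051680.

460051680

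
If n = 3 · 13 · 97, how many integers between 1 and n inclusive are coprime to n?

φ(3) = 3 − 1 = 2.
φ(13) = 13 − 1 = 12.
φ(97) = 97 − 1 = 96.
φ(3783) = 2 × 12 × 96 = 2304.

2304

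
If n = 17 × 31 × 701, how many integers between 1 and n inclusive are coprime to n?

φ(369427) = 369427 · (1 − 1/17) · (1 − 1/31) · (1 − 1/701)
       = 369427 · 336000/369427 = 336000.

336000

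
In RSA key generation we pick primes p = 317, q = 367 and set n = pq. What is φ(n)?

For distinct primes, φ(pq) = (p−1)(q−1) = 316 × 366 = 115656.

115656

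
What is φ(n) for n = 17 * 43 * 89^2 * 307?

1610509824

φ(1777607057) = 1777607057 · (1 − 1/17) · (1 − 1/43) · (1 − 1/89) · (1 − 1/307)
       = 1777607057 · 18095616/19973113 = 1610509824.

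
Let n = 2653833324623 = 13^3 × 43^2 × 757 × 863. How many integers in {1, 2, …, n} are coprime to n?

2386793013696

φ(13^3) = 13^3 − 13^2 = 2197 − 169 = 2028.
φ(43^2) = 43^1·(43−1) = 43·42 = 1806.
φ(757) = 757 − 1 = 756.
φ(863) = 863 − 1 = 862.
Since φ is multiplicative, φ(2653833324623) = 2028 · 1806 · 756 · 862 = 2386793013696.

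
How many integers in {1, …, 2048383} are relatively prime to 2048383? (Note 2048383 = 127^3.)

φ(127^3) = 127^2·(127−1) = 16129·126 = 2032254.

2032254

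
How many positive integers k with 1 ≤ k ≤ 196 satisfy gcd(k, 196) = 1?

84

First factor: 196 = 2**2 * 7**2.
φ(196) = 196 · (1 − 1/2) · (1 − 1/7)
       = 196 · 6/14 = 84.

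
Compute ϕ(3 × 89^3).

1394096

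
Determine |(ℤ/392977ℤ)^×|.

326592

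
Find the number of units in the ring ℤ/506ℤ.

First factor: 506 = 2 * 11 * 23.
φ(506) = 506 · (1 − 1/2) · (1 − 1/11) · (1 − 1/23)
       = 506 · 220/506 = 220.

220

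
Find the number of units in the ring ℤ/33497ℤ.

30240

First factor: 33497 = 19 × 41 × 43.
φ(19) = 19 − 1 = 18.
φ(41) = 41 − 1 = 40.
φ(43) = 43 − 1 = 42.
Since φ is multiplicative, φ(33497) = 18 · 40 · 42 = 30240.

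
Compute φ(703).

First factor: 703 = 19 · 37.
φ(19) = 19 − 1 = 18.
φ(37) = 37 − 1 = 36.
Since φ is multiplicative, φ(703) = 18 · 36 = 648.

648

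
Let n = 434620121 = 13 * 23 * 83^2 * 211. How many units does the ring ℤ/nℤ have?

377324640

φ(434620121) = 434620121 · (1 − 1/13) · (1 − 1/23) · (1 − 1/83) · (1 − 1/211)
       = 434620121 · 4546080/5236387 = 377324640.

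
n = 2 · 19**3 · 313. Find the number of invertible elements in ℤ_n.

φ(4293734) = 4293734 · (1 − 1/2) · (1 − 1/19) · (1 − 1/313)
       = 4293734 · 5616/11894 = 2027376.

2027376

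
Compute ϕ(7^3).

φ(7^3) = 7^2·(7−1) = 49·6 = 294.

294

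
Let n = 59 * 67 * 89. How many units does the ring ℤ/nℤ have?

φ(351817) = 351817 · (1 − 1/59) · (1 − 1/67) · (1 − 1/89)
       = 351817 · 336864/351817 = 336864.

336864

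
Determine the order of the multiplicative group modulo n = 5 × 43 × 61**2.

614880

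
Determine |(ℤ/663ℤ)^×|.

663 = 3 × 13 × 17.
φ(3) = 3 − 1 = 2.
φ(13) = 13 − 1 = 12.
φ(17) = 17 − 1 = 16.
Multiply: 2 · 12 · 16 = 384.

384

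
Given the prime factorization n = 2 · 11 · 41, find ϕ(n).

φ(902) = 902 · (1 − 1/2) · (1 − 1/11) · (1 − 1/41)
       = 902 · 400/902 = 400.

400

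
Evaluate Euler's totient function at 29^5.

19803868

φ(20511149) = 20511149 · (1 − 1/29)
       = 20511149 · 28/29 = 19803868.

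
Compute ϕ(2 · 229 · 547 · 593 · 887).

φ(2) = 2 − 1 = 1.
φ(229) = 229 − 1 = 228.
φ(547) = 547 − 1 = 546.
φ(593) = 593 − 1 = 592.
φ(887) = 887 − 1 = 886.
Since φ is multiplicative, φ(131774421266) = 1 · 228 · 546 · 592 · 886 = 65295449856.

65295449856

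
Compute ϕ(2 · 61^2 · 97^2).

φ(70021778) = 70021778 · (1 − 1/2) · (1 − 1/61) · (1 − 1/97)
       = 70021778 · 5760/11834 = 34081920.

34081920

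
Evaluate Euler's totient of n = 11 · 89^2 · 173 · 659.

φ(11) = 11 − 1 = 10.
φ(89^2) = 89^1·(89−1) = 89·88 = 7832.
φ(173) = 173 − 1 = 172.
φ(659) = 659 − 1 = 658.
Multiply: 10 · 7832 · 172 · 658 = 8863944320.

8863944320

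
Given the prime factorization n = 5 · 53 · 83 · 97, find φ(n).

1637376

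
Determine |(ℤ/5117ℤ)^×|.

4032

First factor: 5117 = 7 * 17 * 43.
φ(7) = 7 − 1 = 6.
φ(17) = 17 − 1 = 16.
φ(43) = 43 − 1 = 42.
φ(5117) = 6 × 16 × 42 = 4032.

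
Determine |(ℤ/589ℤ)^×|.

Prime factorization: 589 = 19 · 31.
φ(589) = 589 · (1 − 1/19) · (1 − 1/31)
       = 589 · 540/589 = 540.

540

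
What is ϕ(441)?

Factor 441: 441 = 3^2 * 7^2.
φ(441) = 441 · (1 − 1/3) · (1 − 1/7)
       = 441 · 12/21 = 252.

252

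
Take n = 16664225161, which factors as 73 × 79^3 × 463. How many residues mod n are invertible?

φ(16664225161) = 16664225161 · (1 − 1/73) · (1 − 1/79) · (1 − 1/463)
       = 16664225161 · 2594592/2670121 = 16192848672.

16192848672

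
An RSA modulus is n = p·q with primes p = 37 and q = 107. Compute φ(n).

3816

φ(pq) = (p−1)(q−1) = 36 · 106 = 3816.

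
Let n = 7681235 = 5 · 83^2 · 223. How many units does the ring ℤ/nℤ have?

φ(7681235) = 7681235 · (1 − 1/5) · (1 − 1/83) · (1 − 1/223)
       = 7681235 · 72816/92545 = 6043728.

6043728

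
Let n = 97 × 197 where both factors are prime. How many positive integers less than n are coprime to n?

For distinct primes, φ(pq) = (p−1)(q−1) = 96 × 196 = 18816.

18816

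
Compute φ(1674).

540

First factor: 1674 = 2 * 3^3 * 31.
φ(1674) = 1674 · (1 − 1/2) · (1 − 1/3) · (1 − 1/31)
       = 1674 · 60/186 = 540.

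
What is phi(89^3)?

φ(704969) = 704969 · (1 − 1/89)
       = 704969 · 88/89 = 697048.

697048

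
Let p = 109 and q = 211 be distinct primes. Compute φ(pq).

22680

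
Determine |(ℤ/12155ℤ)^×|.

Prime factorization: 12155 = 5 * 11 * 13 * 17.
φ(12155) = 12155 · (1 − 1/5) · (1 − 1/11) · (1 − 1/13) · (1 − 1/17)
       = 12155 · 7680/12155 = 7680.

7680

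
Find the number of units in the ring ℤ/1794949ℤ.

Factor 1794949: 1794949 = 13^3 × 19 × 43.
φ(13^3) = 13^3 − 13^2 = 2197 − 169 = 2028.
φ(19) = 19 − 1 = 18.
φ(43) = 43 − 1 = 42.
Since φ is multiplicative, φ(1794949) = 2028 · 18 · 42 = 1533168.

1533168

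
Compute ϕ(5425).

First factor: 5425 = 5^2 · 7 · 31.
φ(5^2) = 5^1·(5−1) = 5·4 = 20.
φ(7) = 7 − 1 = 6.
φ(31) = 31 − 1 = 30.
Multiply: 20 · 6 · 30 = 3600.

3600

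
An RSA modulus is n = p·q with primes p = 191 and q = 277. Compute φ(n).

52440

φ(pq) = (p−1)(q−1) = 190 · 276 = 52440.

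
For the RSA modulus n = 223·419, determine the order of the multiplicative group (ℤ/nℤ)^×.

92796

φ(223) = 223 − 1 = 222.
φ(419) = 419 − 1 = 418.
Multiply: 222 · 418 = 92796.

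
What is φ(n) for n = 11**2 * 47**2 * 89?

20928160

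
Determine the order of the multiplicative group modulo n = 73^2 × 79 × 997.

φ(419728027) = 419728027 · (1 − 1/73) · (1 − 1/79) · (1 − 1/997)
       = 419728027 · 5593536/5749699 = 408328128.

408328128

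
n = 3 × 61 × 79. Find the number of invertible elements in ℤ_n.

φ(14457) = 14457 · (1 − 1/3) · (1 − 1/61) · (1 − 1/79)
       = 14457 · 9360/14457 = 9360.

9360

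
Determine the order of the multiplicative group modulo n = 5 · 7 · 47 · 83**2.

7513824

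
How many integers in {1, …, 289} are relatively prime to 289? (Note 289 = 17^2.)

272

φ(17^2) = 17^2 − 17^1 = 289 − 17 = 272.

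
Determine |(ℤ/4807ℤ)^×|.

4807 = 11 × 19 × 23.
φ(4807) = 4807 · (1 − 1/11) · (1 − 1/19) · (1 − 1/23)
       = 4807 · 3960/4807 = 3960.

3960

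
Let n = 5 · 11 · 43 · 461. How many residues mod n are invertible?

772800

φ(5) = 5 − 1 = 4.
φ(11) = 11 − 1 = 10.
φ(43) = 43 − 1 = 42.
φ(461) = 461 − 1 = 460.
φ(1090265) = 4 × 10 × 42 × 460 = 772800.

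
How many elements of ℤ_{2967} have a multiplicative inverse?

2967 = 3 · 23 · 43.
φ(3) = 3 − 1 = 2.
φ(23) = 23 − 1 = 22.
φ(43) = 43 − 1 = 42.
φ(2967) = 2 × 22 × 42 = 1848.

1848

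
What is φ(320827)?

266112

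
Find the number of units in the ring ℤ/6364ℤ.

3024

Factor 6364: 6364 = 2^2 × 37 × 43.
φ(6364) = 6364 · (1 − 1/2) · (1 − 1/37) · (1 − 1/43)
       = 6364 · 1512/3182 = 3024.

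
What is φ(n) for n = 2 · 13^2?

φ(2) = 2 − 1 = 1.
φ(13^2) = 13^2 − 13^1 = 169 − 13 = 156.
Multiply: 1 · 156 = 156.

156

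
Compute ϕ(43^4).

3339294

φ(3418801) = 3418801 · (1 − 1/43)
       = 3418801 · 42/43 = 3339294.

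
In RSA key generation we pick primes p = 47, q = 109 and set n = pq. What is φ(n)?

4968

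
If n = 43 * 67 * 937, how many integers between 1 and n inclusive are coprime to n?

2594592

φ(2699497) = 2699497 · (1 − 1/43) · (1 − 1/67) · (1 − 1/937)
       = 2699497 · 2594592/2699497 = 2594592.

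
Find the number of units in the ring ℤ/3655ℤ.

2688

Prime factorization: 3655 = 5 · 17 · 43.
φ(5) = 5 − 1 = 4.
φ(17) = 17 − 1 = 16.
φ(43) = 43 − 1 = 42.
φ(3655) = 4 × 16 × 42 = 2688.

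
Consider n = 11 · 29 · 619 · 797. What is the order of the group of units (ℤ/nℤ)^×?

φ(11) = 11 − 1 = 10.
φ(29) = 29 − 1 = 28.
φ(619) = 619 − 1 = 618.
φ(797) = 797 − 1 = 796.
φ(157376417) = 10 × 28 × 618 × 796 = 137739840.

137739840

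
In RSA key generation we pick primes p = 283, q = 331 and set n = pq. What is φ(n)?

φ(n) = (p − 1)(q − 1) = (283−1)(331−1) = 282·330 = 93060.

93060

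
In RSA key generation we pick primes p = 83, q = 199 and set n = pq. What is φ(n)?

16236

φ(83) = 83 − 1 = 82.
φ(199) = 199 − 1 = 198.
Since φ is multiplicative, φ(16517) = 82 · 198 = 16236.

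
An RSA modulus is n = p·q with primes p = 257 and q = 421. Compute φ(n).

107520

φ(257) = 257 − 1 = 256.
φ(421) = 421 − 1 = 420.
Multiply: 256 · 420 = 107520.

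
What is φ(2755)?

2016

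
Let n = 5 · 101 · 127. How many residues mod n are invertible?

50400

φ(64135) = 64135 · (1 − 1/5) · (1 − 1/101) · (1 − 1/127)
       = 64135 · 50400/64135 = 50400.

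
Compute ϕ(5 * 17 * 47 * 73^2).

15473664

φ(5) = 5 − 1 = 4.
φ(17) = 17 − 1 = 16.
φ(47) = 47 − 1 = 46.
φ(73^2) = 73^1·(73−1) = 73·72 = 5256.
Multiply: 4 · 16 · 46 · 5256 = 15473664.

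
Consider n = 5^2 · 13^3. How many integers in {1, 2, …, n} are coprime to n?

φ(54925) = 54925 · (1 − 1/5) · (1 − 1/13)
       = 54925 · 48/65 = 40560.

40560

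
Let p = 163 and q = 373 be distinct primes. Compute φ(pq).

For distinct primes, φ(pq) = (p−1)(q−1) = 162 × 372 = 60264.

60264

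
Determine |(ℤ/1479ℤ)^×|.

896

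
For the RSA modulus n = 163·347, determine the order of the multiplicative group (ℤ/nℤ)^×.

56052

φ(n) = (p − 1)(q − 1) = (163−1)(347−1) = 162·346 = 56052.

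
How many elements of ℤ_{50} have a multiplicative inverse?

20

50 = 2 × 5**2.
φ(50) = 50 · (1 − 1/2) · (1 − 1/5)
       = 50 · 4/10 = 20.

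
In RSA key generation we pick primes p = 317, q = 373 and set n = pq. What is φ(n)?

For distinct primes, φ(pq) = (p−1)(q−1) = 316 × 372 = 117552.

117552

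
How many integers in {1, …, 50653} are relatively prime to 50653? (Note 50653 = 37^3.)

φ(37^3) = 37^2·(37−1) = 1369·36 = 49284.

49284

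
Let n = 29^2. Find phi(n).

φ(29^2) = 29^1·(29−1) = 29·28 = 812.

812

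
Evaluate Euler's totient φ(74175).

First factor: 74175 = 3 · 5^2 · 23 · 43.
φ(74175) = 74175 · (1 − 1/3) · (1 − 1/5) · (1 − 1/23) · (1 − 1/43)
       = 74175 · 7392/14835 = 36960.

36960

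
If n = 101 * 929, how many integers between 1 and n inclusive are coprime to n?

92800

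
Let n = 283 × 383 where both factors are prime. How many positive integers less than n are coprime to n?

φ(108389) = 108389 · (1 − 1/283) · (1 − 1/383)
       = 108389 · 107724/108389 = 107724.

107724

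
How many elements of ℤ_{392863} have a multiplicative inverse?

332640

First factor: 392863 = 19 × 23 × 29 × 31.
φ(19) = 19 − 1 = 18.
φ(23) = 23 − 1 = 22.
φ(29) = 29 − 1 = 28.
φ(31) = 31 − 1 = 30.
Since φ is multiplicative, φ(392863) = 18 · 22 · 28 · 30 = 332640.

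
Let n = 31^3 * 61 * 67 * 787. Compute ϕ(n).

φ(95821827979) = 95821827979 · (1 − 1/31) · (1 − 1/61) · (1 − 1/67) · (1 − 1/787)
       = 95821827979 · 93376800/99710539 = 89735104800.

89735104800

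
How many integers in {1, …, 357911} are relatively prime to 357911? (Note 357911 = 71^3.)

352870

φ(71^3) = 71^3 − 71^2 = 357911 − 5041 = 352870.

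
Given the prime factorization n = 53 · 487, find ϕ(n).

25272

φ(53) = 53 − 1 = 52.
φ(487) = 487 − 1 = 486.
Multiply: 52 · 486 = 25272.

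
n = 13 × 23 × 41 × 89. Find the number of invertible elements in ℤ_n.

929280

φ(1091051) = 1091051 · (1 − 1/13) · (1 − 1/23) · (1 − 1/41) · (1 − 1/89)
       = 1091051 · 929280/1091051 = 929280.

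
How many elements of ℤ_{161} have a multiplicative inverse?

161 = 7 × 23.
φ(161) = 161 · (1 − 1/7) · (1 − 1/23)
       = 161 · 132/161 = 132.

132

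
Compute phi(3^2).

6

φ(9) = 9 · (1 − 1/3)
       = 9 · 2/3 = 6.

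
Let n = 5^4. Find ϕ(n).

φ(625) = 625 · (1 − 1/5)
       = 625 · 4/5 = 500.

500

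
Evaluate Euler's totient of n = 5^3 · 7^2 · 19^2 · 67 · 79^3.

46149618715200

φ(73041447544625) = 73041447544625 · (1 − 1/5) · (1 − 1/7) · (1 − 1/19) · (1 − 1/67) · (1 − 1/79)
       = 73041447544625 · 2223936/3519845 = 46149618715200.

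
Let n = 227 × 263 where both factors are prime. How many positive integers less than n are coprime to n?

59212

For distinct primes, φ(pq) = (p−1)(q−1) = 226 × 262 = 59212.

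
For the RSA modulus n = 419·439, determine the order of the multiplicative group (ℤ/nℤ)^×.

183084

φ(419) = 419 − 1 = 418.
φ(439) = 439 − 1 = 438.
φ(183941) = 418 × 438 = 183084.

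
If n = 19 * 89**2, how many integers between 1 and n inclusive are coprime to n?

140976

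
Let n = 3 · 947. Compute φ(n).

φ(3) = 3 − 1 = 2.
φ(947) = 947 − 1 = 946.
Since φ is multiplicative, φ(2841) = 2 · 946 = 1892.

1892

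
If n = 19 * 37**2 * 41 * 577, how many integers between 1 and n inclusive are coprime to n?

φ(19) = 19 − 1 = 18.
φ(37^2) = 37^1·(37−1) = 37·36 = 1332.
φ(41) = 41 − 1 = 40.
φ(577) = 577 − 1 = 576.
Multiply: 18 · 1332 · 40 · 576 = 552407040.

552407040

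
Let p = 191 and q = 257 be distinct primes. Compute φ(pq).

48640

φ(49087) = 49087 · (1 − 1/191) · (1 − 1/257)
       = 49087 · 48640/49087 = 48640.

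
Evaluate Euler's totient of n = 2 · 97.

φ(2) = 2 − 1 = 1.
φ(97) = 97 − 1 = 96.
Since φ is multiplicative, φ(194) = 1 · 96 = 96.

96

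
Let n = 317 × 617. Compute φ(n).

194656

φ(317) = 317 − 1 = 316.
φ(617) = 617 − 1 = 616.
Multiply: 316 · 616 = 194656.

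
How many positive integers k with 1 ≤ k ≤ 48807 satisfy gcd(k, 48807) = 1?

26880

48807 = 3^2 · 11 · 17 · 29.
φ(48807) = 48807 · (1 − 1/3) · (1 − 1/11) · (1 − 1/17) · (1 − 1/29)
       = 48807 · 8960/16269 = 26880.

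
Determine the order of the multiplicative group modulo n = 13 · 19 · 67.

14256

φ(16549) = 16549 · (1 − 1/13) · (1 − 1/19) · (1 − 1/67)
       = 16549 · 14256/16549 = 14256.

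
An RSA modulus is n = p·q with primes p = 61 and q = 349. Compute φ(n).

20880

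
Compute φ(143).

143 = 11 · 13.
φ(11) = 11 − 1 = 10.
φ(13) = 13 − 1 = 12.
Multiply: 10 · 12 = 120.

120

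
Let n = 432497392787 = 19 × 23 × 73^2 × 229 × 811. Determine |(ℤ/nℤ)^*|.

φ(19) = 19 − 1 = 18.
φ(23) = 23 − 1 = 22.
φ(73^2) = 73^2 − 73^1 = 5329 − 73 = 5256.
φ(229) = 229 − 1 = 228.
φ(811) = 811 − 1 = 810.
Since φ is multiplicative, φ(432497392787) = 18 · 22 · 5256 · 228 · 810 = 384388519680.

384388519680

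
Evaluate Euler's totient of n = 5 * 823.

3288

φ(4115) = 4115 · (1 − 1/5) · (1 − 1/823)
       = 4115 · 3288/4115 = 3288.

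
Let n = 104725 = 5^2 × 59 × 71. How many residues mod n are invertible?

φ(5^2) = 5^1·(5−1) = 5·4 = 20.
φ(59) = 59 − 1 = 58.
φ(71) = 71 − 1 = 70.
Multiply: 20 · 58 · 70 = 81200.

81200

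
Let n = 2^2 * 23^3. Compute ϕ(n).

23276

φ(2^2) = 2^2 − 2^1 = 4 − 2 = 2.
φ(23^3) = 23^2·(23−1) = 529·22 = 11638.
Multiply: 2 · 11638 = 23276.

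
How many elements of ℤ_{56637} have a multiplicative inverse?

30240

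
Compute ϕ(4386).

4386 = 2 × 3 × 17 × 43.
φ(4386) = 4386 · (1 − 1/2) · (1 − 1/3) · (1 − 1/17) · (1 − 1/43)
       = 4386 · 1344/4386 = 1344.

1344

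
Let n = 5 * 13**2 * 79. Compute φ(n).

48672

φ(66755) = 66755 · (1 − 1/5) · (1 − 1/13) · (1 − 1/79)
       = 66755 · 3744/5135 = 48672.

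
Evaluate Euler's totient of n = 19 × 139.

2484

φ(2641) = 2641 · (1 − 1/19) · (1 − 1/139)
       = 2641 · 2484/2641 = 2484.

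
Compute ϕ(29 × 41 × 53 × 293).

17006080

φ(18463981) = 18463981 · (1 − 1/29) · (1 − 1/41) · (1 − 1/53) · (1 − 1/293)
       = 18463981 · 17006080/18463981 = 17006080.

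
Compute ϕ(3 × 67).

132

φ(201) = 201 · (1 − 1/3) · (1 − 1/67)
       = 201 · 132/201 = 132.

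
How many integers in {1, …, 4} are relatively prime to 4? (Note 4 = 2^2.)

φ(4) = 4 · (1 − 1/2)
       = 4 · 1/2 = 2.

2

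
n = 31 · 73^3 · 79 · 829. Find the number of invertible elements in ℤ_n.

743403173760

φ(31) = 31 − 1 = 30.
φ(73^3) = 73^2·(73−1) = 5329·72 = 383688.
φ(79) = 79 − 1 = 78.
φ(829) = 829 − 1 = 828.
Multiply: 30 · 383688 · 78 · 828 = 743403173760.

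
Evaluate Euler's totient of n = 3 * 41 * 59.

φ(3) = 3 − 1 = 2.
φ(41) = 41 − 1 = 40.
φ(59) = 59 − 1 = 58.
Since φ is multiplicative, φ(7257) = 2 · 40 · 58 = 4640.

4640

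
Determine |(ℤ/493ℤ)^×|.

448

First factor: 493 = 17 × 29.
φ(17) = 17 − 1 = 16.
φ(29) = 29 − 1 = 28.
Since φ is multiplicative, φ(493) = 16 · 28 = 448.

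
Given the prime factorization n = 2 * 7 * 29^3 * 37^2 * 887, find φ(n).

φ(414618902138) = 414618902138 · (1 − 1/2) · (1 − 1/7) · (1 − 1/29) · (1 − 1/37) · (1 − 1/887)
       = 414618902138 · 5358528/13324514 = 166741315776.

166741315776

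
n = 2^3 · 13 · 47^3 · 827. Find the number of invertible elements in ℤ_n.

φ(2^3) = 2^2·(2−1) = 4·1 = 4.
φ(13) = 13 − 1 = 12.
φ(47^3) = 47^3 − 47^2 = 103823 − 2209 = 101614.
φ(827) = 827 − 1 = 826.
Since φ is multiplicative, φ(8929608584) = 4 · 12 · 101614 · 826 = 4028791872.

4028791872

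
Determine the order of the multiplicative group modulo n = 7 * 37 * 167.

35856

φ(7) = 7 − 1 = 6.
φ(37) = 37 − 1 = 36.
φ(167) = 167 − 1 = 166.
φ(43253) = 6 × 36 × 166 = 35856.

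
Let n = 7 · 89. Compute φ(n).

φ(7) = 7 − 1 = 6.
φ(89) = 89 − 1 = 88.
φ(623) = 6 × 88 = 528.

528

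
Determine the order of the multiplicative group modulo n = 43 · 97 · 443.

1782144

φ(43) = 43 − 1 = 42.
φ(97) = 97 − 1 = 96.
φ(443) = 443 − 1 = 442.
Since φ is multiplicative, φ(1847753) = 42 · 96 · 442 = 1782144.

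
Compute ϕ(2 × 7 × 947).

5676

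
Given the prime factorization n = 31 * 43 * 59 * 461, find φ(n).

33616800

φ(36256267) = 36256267 · (1 − 1/31) · (1 − 1/43) · (1 − 1/59) · (1 − 1/461)
       = 36256267 · 33616800/36256267 = 33616800.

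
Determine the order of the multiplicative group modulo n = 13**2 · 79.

12168

φ(13351) = 13351 · (1 − 1/13) · (1 − 1/79)
       = 13351 · 936/1027 = 12168.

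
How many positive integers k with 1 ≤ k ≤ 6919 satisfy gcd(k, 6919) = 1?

5760

First factor: 6919 = 11 · 17 · 37.
φ(6919) = 6919 · (1 − 1/11) · (1 − 1/17) · (1 − 1/37)
       = 6919 · 5760/6919 = 5760.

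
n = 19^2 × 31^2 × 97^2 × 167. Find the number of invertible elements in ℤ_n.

491654603520

φ(545118008063) = 545118008063 · (1 − 1/19) · (1 − 1/31) · (1 − 1/97) · (1 − 1/167)
       = 545118008063 · 8605440/9541211 = 491654603520.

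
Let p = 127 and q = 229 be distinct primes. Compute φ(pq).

28728

φ(n) = (p − 1)(q − 1) = (127−1)(229−1) = 126·228 = 28728.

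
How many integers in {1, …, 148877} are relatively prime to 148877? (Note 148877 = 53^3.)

146068

φ(53^3) = 53^2·(53−1) = 2809·52 = 146068.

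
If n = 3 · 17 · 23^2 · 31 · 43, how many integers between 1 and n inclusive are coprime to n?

20401920

φ(3) = 3 − 1 = 2.
φ(17) = 17 − 1 = 16.
φ(23^2) = 23^2 − 23^1 = 529 − 23 = 506.
φ(31) = 31 − 1 = 30.
φ(43) = 43 − 1 = 42.
φ(35963007) = 2 × 16 × 506 × 30 × 42 = 20401920.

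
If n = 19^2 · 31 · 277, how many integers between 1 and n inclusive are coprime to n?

2831760

φ(3099907) = 3099907 · (1 − 1/19) · (1 − 1/31) · (1 − 1/277)
       = 3099907 · 149040/163153 = 2831760.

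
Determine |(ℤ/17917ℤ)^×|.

15840

Prime factorization: 17917 = 19 × 23 × 41.
φ(19) = 19 − 1 = 18.
φ(23) = 23 − 1 = 22.
φ(41) = 41 − 1 = 40.
Multiply: 18 · 22 · 40 = 15840.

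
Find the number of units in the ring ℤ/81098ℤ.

36960

Factor 81098: 81098 = 2 × 23 × 41 × 43.
φ(81098) = 81098 · (1 − 1/2) · (1 − 1/23) · (1 − 1/41) · (1 − 1/43)
       = 81098 · 36960/81098 = 36960.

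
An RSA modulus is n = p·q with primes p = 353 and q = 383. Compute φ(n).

For distinct primes, φ(pq) = (p−1)(q−1) = 352 × 382 = 134464.

134464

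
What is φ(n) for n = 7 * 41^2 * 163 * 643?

φ(7) = 7 − 1 = 6.
φ(41^2) = 41^1·(41−1) = 41·40 = 1640.
φ(163) = 163 − 1 = 162.
φ(643) = 643 − 1 = 642.
φ(1233287503) = 6 × 1640 × 162 × 642 = 1023399360.

1023399360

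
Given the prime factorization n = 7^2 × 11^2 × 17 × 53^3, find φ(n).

10797346560

φ(7^2) = 7^2 − 7^1 = 49 − 7 = 42.
φ(11^2) = 11^1·(11−1) = 11·10 = 110.
φ(17) = 17 − 1 = 16.
φ(53^3) = 53^2·(53−1) = 2809·52 = 146068.
Multiply: 42 · 110 · 16 · 146068 = 10797346560.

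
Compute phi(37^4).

φ(37^4) = 37^4 − 37^3 = 1874161 − 50653 = 1823508.

1823508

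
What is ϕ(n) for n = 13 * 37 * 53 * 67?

φ(1708031) = 1708031 · (1 − 1/13) · (1 − 1/37) · (1 − 1/53) · (1 − 1/67)
       = 1708031 · 1482624/1708031 = 1482624.

1482624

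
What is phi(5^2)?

20

φ(25) = 25 · (1 − 1/5)
       = 25 · 4/5 = 20.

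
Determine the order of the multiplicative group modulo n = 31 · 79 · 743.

φ(31) = 31 − 1 = 30.
φ(79) = 79 − 1 = 78.
φ(743) = 743 − 1 = 742.
Multiply: 30 · 78 · 742 = 1736280.

1736280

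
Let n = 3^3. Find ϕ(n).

18

φ(27) = 27 · (1 − 1/3)
       = 27 · 2/3 = 18.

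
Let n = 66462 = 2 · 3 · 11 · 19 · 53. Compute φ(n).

18720

φ(66462) = 66462 · (1 − 1/2) · (1 − 1/3) · (1 − 1/11) · (1 − 1/19) · (1 − 1/53)
       = 66462 · 18720/66462 = 18720.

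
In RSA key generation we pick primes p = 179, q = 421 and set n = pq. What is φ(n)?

74760

φ(179) = 179 − 1 = 178.
φ(421) = 421 − 1 = 420.
Since φ is multiplicative, φ(75359) = 178 · 420 = 74760.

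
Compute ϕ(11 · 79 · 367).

φ(11) = 11 − 1 = 10.
φ(79) = 79 − 1 = 78.
φ(367) = 367 − 1 = 366.
φ(318923) = 10 × 78 × 366 = 285480.

285480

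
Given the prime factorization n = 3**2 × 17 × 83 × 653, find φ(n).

φ(3^2) = 3^2 − 3^1 = 9 − 3 = 6.
φ(17) = 17 − 1 = 16.
φ(83) = 83 − 1 = 82.
φ(653) = 653 − 1 = 652.
Multiply: 6 · 16 · 82 · 652 = 5132544.

5132544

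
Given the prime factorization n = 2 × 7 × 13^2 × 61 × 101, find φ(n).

5616000

φ(2) = 2 − 1 = 1.
φ(7) = 7 − 1 = 6.
φ(13^2) = 13^2 − 13^1 = 169 − 13 = 156.
φ(61) = 61 − 1 = 60.
φ(101) = 101 − 1 = 100.
Multiply: 1 · 6 · 156 · 60 · 100 = 5616000.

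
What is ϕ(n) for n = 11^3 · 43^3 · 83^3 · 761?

φ(11^3) = 11^2·(11−1) = 121·10 = 1210.
φ(43^3) = 43^2·(43−1) = 1849·42 = 77658.
φ(83^3) = 83^2·(83−1) = 6889·82 = 564898.
φ(761) = 761 − 1 = 760.
φ(46047107649595019) = 1210 × 77658 × 564898 × 760 = 40341793433726400.

40341793433726400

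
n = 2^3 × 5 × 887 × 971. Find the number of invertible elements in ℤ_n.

13750720

φ(34451080) = 34451080 · (1 − 1/2) · (1 − 1/5) · (1 − 1/887) · (1 − 1/971)
       = 34451080 · 3437680/8612770 = 13750720.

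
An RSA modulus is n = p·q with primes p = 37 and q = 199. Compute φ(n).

7128

For distinct primes, φ(pq) = (p−1)(q−1) = 36 × 198 = 7128.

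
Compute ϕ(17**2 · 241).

65280

φ(17^2) = 17^1·(17−1) = 17·16 = 272.
φ(241) = 241 − 1 = 240.
Multiply: 272 · 240 = 65280.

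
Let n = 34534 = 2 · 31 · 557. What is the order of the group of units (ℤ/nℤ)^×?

φ(34534) = 34534 · (1 − 1/2) · (1 − 1/31) · (1 − 1/557)
       = 34534 · 16680/34534 = 16680.

16680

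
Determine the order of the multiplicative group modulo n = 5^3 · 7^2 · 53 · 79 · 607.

φ(15566742625) = 15566742625 · (1 − 1/5) · (1 − 1/7) · (1 − 1/53) · (1 − 1/79) · (1 − 1/607)
       = 15566742625 · 58990464/88952815 = 10323331200.

10323331200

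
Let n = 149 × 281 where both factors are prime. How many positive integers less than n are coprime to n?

φ(pq) = (p−1)(q−1) = 148 · 280 = 41440.

41440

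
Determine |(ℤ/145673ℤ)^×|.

115200

Prime factorization: 145673 = 11 * 17 * 19 * 41.
φ(11) = 11 − 1 = 10.
φ(17) = 17 − 1 = 16.
φ(19) = 19 − 1 = 18.
φ(41) = 41 − 1 = 40.
Since φ is multiplicative, φ(145673) = 10 · 16 · 18 · 40 = 115200.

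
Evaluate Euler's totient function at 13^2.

156

φ(13^2) = 13^1·(13−1) = 13·12 = 156.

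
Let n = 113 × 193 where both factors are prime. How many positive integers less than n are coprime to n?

φ(pq) = (p−1)(q−1) = 112 · 192 = 21504.

21504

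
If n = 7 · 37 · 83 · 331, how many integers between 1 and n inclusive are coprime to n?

φ(7115507) = 7115507 · (1 − 1/7) · (1 − 1/37) · (1 − 1/83) · (1 − 1/331)
       = 7115507 · 5844960/7115507 = 5844960.

5844960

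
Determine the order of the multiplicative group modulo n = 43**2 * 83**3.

1020205788

φ(1057234163) = 1057234163 · (1 − 1/43) · (1 − 1/83)
       = 1057234163 · 3444/3569 = 1020205788.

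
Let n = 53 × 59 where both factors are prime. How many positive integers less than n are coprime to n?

3016

φ(n) = (p − 1)(q − 1) = (53−1)(59−1) = 52·58 = 3016.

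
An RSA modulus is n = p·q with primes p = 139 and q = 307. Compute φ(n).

For distinct primes, φ(pq) = (p−1)(q−1) = 138 × 306 = 42228.

42228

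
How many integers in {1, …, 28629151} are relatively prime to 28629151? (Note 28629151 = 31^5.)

φ(28629151) = 28629151 · (1 − 1/31)
       = 28629151 · 30/31 = 27705630.

27705630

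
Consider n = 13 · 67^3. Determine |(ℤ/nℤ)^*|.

φ(13) = 13 − 1 = 12.
φ(67^3) = 67^2·(67−1) = 4489·66 = 296274.
φ(3909919) = 12 × 296274 = 3555288.

3555288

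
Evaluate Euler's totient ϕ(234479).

181440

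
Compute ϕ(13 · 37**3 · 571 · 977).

329012098560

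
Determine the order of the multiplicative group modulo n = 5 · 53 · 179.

37024

φ(5) = 5 − 1 = 4.
φ(53) = 53 − 1 = 52.
φ(179) = 179 − 1 = 178.
φ(47435) = 4 × 52 × 178 = 37024.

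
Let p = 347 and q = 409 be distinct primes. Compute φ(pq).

141168

φ(141923) = 141923 · (1 − 1/347) · (1 − 1/409)
       = 141923 · 141168/141923 = 141168.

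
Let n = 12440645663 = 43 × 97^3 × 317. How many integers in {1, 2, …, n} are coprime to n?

11988119808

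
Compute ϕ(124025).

88000

124025 = 5^2 · 11^2 · 41.
φ(5^2) = 5^2 − 5^1 = 25 − 5 = 20.
φ(11^2) = 11^1·(11−1) = 11·10 = 110.
φ(41) = 41 − 1 = 40.
Since φ is multiplicative, φ(124025) = 20 · 110 · 40 = 88000.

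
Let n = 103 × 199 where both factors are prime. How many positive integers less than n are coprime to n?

20196

φ(20497) = 20497 · (1 − 1/103) · (1 − 1/199)
       = 20497 · 20196/20497 = 20196.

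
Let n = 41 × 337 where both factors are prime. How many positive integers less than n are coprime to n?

13440

φ(n) = (p − 1)(q − 1) = (41−1)(337−1) = 40·336 = 13440.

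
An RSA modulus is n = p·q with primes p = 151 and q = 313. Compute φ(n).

46800

φ(151) = 151 − 1 = 150.
φ(313) = 313 − 1 = 312.
Since φ is multiplicative, φ(47263) = 150 · 312 = 46800.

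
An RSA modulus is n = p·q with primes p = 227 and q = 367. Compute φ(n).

82716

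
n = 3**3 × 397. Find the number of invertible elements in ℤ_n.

7128

φ(10719) = 10719 · (1 − 1/3) · (1 − 1/397)
       = 10719 · 792/1191 = 7128.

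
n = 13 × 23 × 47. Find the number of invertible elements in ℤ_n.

12144

φ(14053) = 14053 · (1 − 1/13) · (1 − 1/23) · (1 − 1/47)
       = 14053 · 12144/14053 = 12144.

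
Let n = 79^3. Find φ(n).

φ(493039) = 493039 · (1 − 1/79)
       = 493039 · 78/79 = 486798.

486798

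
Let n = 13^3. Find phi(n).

2028

φ(2197) = 2197 · (1 − 1/13)
       = 2197 · 12/13 = 2028.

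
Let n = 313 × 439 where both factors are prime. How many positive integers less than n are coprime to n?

136656

φ(137407) = 137407 · (1 − 1/313) · (1 − 1/439)
       = 137407 · 136656/137407 = 136656.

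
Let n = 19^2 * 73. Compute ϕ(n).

φ(19^2) = 19^2 − 19^1 = 361 − 19 = 342.
φ(73) = 73 − 1 = 72.
Multiply: 342 · 72 = 24624.

24624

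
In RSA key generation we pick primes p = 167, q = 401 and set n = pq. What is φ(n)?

φ(167) = 167 − 1 = 166.
φ(401) = 401 − 1 = 400.
φ(66967) = 166 × 400 = 66400.

66400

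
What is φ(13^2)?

φ(169) = 169 · (1 − 1/13)
       = 169 · 12/13 = 156.

156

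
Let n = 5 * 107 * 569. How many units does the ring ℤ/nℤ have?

240832

φ(5) = 5 − 1 = 4.
φ(107) = 107 − 1 = 106.
φ(569) = 569 − 1 = 568.
Multiply: 4 · 106 · 568 = 240832.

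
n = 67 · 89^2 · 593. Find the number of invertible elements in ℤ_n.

φ(67) = 67 − 1 = 66.
φ(89^2) = 89^1·(89−1) = 89·88 = 7832.
φ(593) = 593 − 1 = 592.
φ(314709251) = 66 × 7832 × 592 = 306011904.

306011904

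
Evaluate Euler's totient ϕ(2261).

1728

2261 = 7 × 17 × 19.
φ(2261) = 2261 · (1 − 1/7) · (1 − 1/17) · (1 − 1/19)
       = 2261 · 1728/2261 = 1728.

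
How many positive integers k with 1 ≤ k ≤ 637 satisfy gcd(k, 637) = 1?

First factor: 637 = 7**2 * 13.
φ(637) = 637 · (1 − 1/7) · (1 − 1/13)
       = 637 · 72/91 = 504.

504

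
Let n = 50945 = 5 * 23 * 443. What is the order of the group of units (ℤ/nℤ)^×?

38896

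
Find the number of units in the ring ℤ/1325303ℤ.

1016064

Factor 1325303: 1325303 = 7^2 · 17 · 37 · 43.
φ(7^2) = 7^2 − 7^1 = 49 − 7 = 42.
φ(17) = 17 − 1 = 16.
φ(37) = 37 − 1 = 36.
φ(43) = 43 − 1 = 42.
Multiply: 42 · 16 · 36 · 42 = 1016064.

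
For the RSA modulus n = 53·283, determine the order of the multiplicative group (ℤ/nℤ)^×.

φ(14999) = 14999 · (1 − 1/53) · (1 − 1/283)
       = 14999 · 14664/14999 = 14664.

14664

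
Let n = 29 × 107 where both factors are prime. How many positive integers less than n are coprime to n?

2968

φ(pq) = (p−1)(q−1) = 28 · 106 = 2968.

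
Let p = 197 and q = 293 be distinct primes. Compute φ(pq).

57232

φ(pq) = (p−1)(q−1) = 196 · 292 = 57232.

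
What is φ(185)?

185 = 5 * 37.
φ(185) = 185 · (1 − 1/5) · (1 − 1/37)
       = 185 · 144/185 = 144.

144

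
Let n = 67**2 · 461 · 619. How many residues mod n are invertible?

1257086160

φ(67^2) = 67^2 − 67^1 = 4489 − 67 = 4422.
φ(461) = 461 − 1 = 460.
φ(619) = 619 − 1 = 618.
Since φ is multiplicative, φ(1280976551) = 4422 · 460 · 618 = 1257086160.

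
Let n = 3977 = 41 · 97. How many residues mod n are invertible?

φ(41) = 41 − 1 = 40.
φ(97) = 97 − 1 = 96.
Since φ is multiplicative, φ(3977) = 40 · 96 = 3840.

3840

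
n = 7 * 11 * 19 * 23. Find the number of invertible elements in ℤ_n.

23760

φ(7) = 7 − 1 = 6.
φ(11) = 11 − 1 = 10.
φ(19) = 19 − 1 = 18.
φ(23) = 23 − 1 = 22.
φ(33649) = 6 × 10 × 18 × 22 = 23760.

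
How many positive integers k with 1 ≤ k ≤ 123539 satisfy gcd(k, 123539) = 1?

104832

Prime factorization: 123539 = 13^2 * 17 * 43.
φ(123539) = 123539 · (1 − 1/13) · (1 − 1/17) · (1 − 1/43)
       = 123539 · 8064/9503 = 104832.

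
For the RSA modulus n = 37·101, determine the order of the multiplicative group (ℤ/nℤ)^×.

φ(3737) = 3737 · (1 − 1/37) · (1 − 1/101)
       = 3737 · 3600/3737 = 3600.

3600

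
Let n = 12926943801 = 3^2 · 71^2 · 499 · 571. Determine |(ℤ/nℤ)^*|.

8464705200

φ(3^2) = 3^1·(3−1) = 3·2 = 6.
φ(71^2) = 71^1·(71−1) = 71·70 = 4970.
φ(499) = 499 − 1 = 498.
φ(571) = 571 − 1 = 570.
φ(12926943801) = 6 × 4970 × 498 × 570 = 8464705200.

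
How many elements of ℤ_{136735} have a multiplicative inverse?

First factor: 136735 = 5 · 23 · 29 · 41.
φ(5) = 5 − 1 = 4.
φ(23) = 23 − 1 = 22.
φ(29) = 29 − 1 = 28.
φ(41) = 41 − 1 = 40.
Multiply: 4 · 22 · 28 · 40 = 98560.

98560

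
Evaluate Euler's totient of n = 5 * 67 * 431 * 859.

97400160

φ(5) = 5 − 1 = 4.
φ(67) = 67 − 1 = 66.
φ(431) = 431 − 1 = 430.
φ(859) = 859 − 1 = 858.
φ(124026715) = 4 × 66 × 430 × 858 = 97400160.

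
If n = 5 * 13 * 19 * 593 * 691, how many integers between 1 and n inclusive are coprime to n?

φ(5) = 5 − 1 = 4.
φ(13) = 13 − 1 = 12.
φ(19) = 19 − 1 = 18.
φ(593) = 593 − 1 = 592.
φ(691) = 691 − 1 = 690.
φ(506057305) = 4 × 12 × 18 × 592 × 690 = 352926720.

352926720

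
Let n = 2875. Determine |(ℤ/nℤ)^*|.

2200

Prime factorization: 2875 = 5^3 · 23.
φ(2875) = 2875 · (1 − 1/5) · (1 − 1/23)
       = 2875 · 88/115 = 2200.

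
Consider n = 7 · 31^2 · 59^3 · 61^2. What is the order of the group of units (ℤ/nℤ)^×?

4123322474400

φ(7) = 7 − 1 = 6.
φ(31^2) = 31^1·(31−1) = 31·30 = 930.
φ(59^3) = 59^3 − 59^2 = 205379 − 3481 = 201898.
φ(61^2) = 61^1·(61−1) = 61·60 = 3660.
φ(5140876047293) = 6 × 930 × 201898 × 3660 = 4123322474400.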